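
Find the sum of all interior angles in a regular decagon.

The sum of interior angles of an n-sided polygon is (n - 2) * 180.
For n = 10: (10 - 2) * 180 = 8 * 180 = 1440 degrees.

1440 degrees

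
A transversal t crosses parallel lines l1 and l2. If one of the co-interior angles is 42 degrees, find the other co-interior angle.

Co-interior angles (same-side interior) formed by parallel lines and a transversal are supplementary (sum to 180 degrees).
The given angle is 42 degrees.
The co-interior angle = 180 - 42 = 138 degrees.

138 degrees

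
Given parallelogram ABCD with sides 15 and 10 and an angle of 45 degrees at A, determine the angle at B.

Consecutive angles are supplementary: angle B = 180 - 45 = 135 degrees.

135 degrees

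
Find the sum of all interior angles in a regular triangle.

The sum of interior angles of an n-sided polygon is (n - 2) * 180.
For n = 3: (3 - 2) * 180 = 1 * 180 = 180 degrees.

180 degrees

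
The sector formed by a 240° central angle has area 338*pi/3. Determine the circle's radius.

r² = 360 × 338*pi/3 / (π × 240) = 169, so r = 13.

13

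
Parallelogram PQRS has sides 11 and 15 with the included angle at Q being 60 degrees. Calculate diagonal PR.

Law of cosines: d^2 = 11^2 + 15^2 - 2(11)(15)cos(60°) = 181, so d = sqrt(181).

sqrt(181)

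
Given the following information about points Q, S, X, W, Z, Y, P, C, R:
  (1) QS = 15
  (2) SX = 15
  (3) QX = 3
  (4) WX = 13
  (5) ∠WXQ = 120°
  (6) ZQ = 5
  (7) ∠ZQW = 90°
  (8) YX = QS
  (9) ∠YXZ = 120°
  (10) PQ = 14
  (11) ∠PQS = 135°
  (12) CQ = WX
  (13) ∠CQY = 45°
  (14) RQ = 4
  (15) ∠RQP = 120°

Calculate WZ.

Step 1: By the law of cosines on triangle QXW: QW² = 3² + 13² − 2·3·13·cos(120°) = 217, so QW ≈ 14.73.
Step 2: By the law of cosines on triangle WQZ: WZ² = 14.73² + 5² − 2·14.73·5·cos(90°) = 242, so WZ = 11·√2.

Therefore, the length of WZ = 11·√2.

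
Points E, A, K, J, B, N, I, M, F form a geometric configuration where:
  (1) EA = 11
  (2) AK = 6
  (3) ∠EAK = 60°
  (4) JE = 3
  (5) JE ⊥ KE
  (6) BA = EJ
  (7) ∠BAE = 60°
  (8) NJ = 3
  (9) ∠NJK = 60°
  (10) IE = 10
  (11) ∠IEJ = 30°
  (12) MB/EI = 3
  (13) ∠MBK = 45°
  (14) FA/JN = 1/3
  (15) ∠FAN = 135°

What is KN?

Step 1: By the law of cosines on triangle EAK: EK² = 11² + 6² − 2·11·6·cos(60°) = 91, so EK = √91.
Step 2: By the law of cosines on triangle JEK: JK² = 3² + √91² − 2·3·√91·cos(90°) = 100, so JK = 10.
Step 3: By the law of cosines on triangle KJN: KN² = 10² + 3² − 2·10·3·cos(60°) = 79, so KN = √79.

Therefore, the length of KN = √79.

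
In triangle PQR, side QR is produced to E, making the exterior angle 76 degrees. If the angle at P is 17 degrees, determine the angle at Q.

angle Q = 76 - 17 = 59 degrees (exterior angle theorem).

59 degrees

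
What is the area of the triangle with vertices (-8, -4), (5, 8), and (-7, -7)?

Shoelace: Area = (1/2)|-8(8--7) + 5(-7--4) + -7(-4-8)| = (1/2)(51) = 51/2

51/2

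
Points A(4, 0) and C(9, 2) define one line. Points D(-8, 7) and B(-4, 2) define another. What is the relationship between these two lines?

Slope of line 1: m1 = (2 - 0)/(9 - 4) = 2/5 = 2/5
Slope of line 2: m2 = (2 - 7)/(-4 - -8) = -5/4 = -5/4
m1 != m2 (2/5 != -5/4), so not parallel.
m1 * m2 = (2/5) * (-5/4) = -1/2 != -1, so not perpendicular.
The lines are neither parallel nor perpendicular.

Neither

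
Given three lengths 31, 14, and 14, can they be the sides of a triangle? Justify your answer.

Check the triangle inequality: 14 + 14 = 28 ≤ 31.
Since the sum of two sides does not exceed the third, no triangle can be formed.

No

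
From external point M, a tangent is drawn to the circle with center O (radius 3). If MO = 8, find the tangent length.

The tangent, radius, and line from the external point to the center form a right triangle.
The right angle is where the tangent meets the radius.
By the Pythagorean theorem: tangent² + 3² = 8²
tangent² = 64 - 9 = 55
tangent = sqrt(55)

sqrt(55)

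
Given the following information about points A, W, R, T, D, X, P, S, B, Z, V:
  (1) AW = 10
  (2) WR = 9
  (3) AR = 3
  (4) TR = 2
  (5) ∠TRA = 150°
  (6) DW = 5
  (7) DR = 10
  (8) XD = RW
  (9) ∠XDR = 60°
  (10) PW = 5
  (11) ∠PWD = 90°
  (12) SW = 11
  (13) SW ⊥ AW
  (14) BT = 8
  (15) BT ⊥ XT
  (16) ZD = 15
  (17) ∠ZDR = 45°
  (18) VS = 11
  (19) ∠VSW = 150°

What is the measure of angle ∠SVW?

Step 1: By the law of cosines on triangle VSW: VW² = 11² + 11² − 2·11·11·cos(150°) = 451.58, so VW ≈ 21.25.
Step 2: By the inverse law of cosines on triangle SVW: cos(∠SVW) = (11² + 21.25² − 11²) / (2·11·21.25) = 451.58/467.51 = 0.9659, so ∠SVW = 15°.

Therefore, the measure of angle ∠SVW = 15°.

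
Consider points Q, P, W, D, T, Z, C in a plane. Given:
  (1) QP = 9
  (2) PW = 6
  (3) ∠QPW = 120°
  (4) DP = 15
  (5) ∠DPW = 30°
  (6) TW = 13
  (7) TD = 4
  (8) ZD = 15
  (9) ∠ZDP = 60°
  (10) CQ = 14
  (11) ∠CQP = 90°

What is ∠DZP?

Step 1: By the law of cosines on triangle ZDP: ZP² = 15² + 15² − 2·15·15·cos(60°) = 225, so ZP = 15.
Step 2: By the inverse law of cosines on triangle DZP: cos(∠DZP) = (15² + 15² − 15²) / (2·15·15) = 225/450 = 0.5, so ∠DZP = 60°.

Therefore, the measure of angle ∠DZP = 60°.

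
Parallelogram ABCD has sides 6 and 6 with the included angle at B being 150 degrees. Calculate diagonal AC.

Law of cosines: d^2 = 6^2 + 6^2 - 2(6)(6)cos(150°) = 36*sqrt(3) + 72, so d = 6*sqrt(sqrt(3) + 2).

6*sqrt(sqrt(3) + 2)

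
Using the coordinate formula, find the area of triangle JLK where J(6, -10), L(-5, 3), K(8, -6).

The Shoelace formula computes the area from vertex coordinates by summing cross products.
For vertices (6,-10), (-5,3), (8,-6):
Signed sum = 6*3 - -5*-10 + -5*-6 - 8*3 + 8*-10 - 6*-6
= -32 + 6 + -44 = -70
Area = (1/2)|-70| = 35.

35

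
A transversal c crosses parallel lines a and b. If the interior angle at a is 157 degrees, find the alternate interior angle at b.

Alternate interior angles are equal: 157 degrees.

157 degrees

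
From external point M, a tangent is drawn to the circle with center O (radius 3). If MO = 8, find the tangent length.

The tangent, radius, and line from the external point to the center form a right triangle.
The right angle is where the tangent meets the radius.
By the Pythagorean theorem: tangent² + 3² = 8²
tangent² = 64 - 9 = 55
tangent = sqrt(55)

sqrt(55)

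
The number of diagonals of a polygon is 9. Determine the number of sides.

Using d = n(n - 3)/2, we solve 9 = n(n - 3)/2.
So n(n - 3) = 18.
Testing n = 6: 6 * 3 = 18 = 18. Correct.
The polygon has 6 sides.

6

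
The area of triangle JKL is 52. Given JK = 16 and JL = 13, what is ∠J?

sin(C) = 2 * 52 / (16 * 13) = 1/2, so C = arcsin(1/2) = 30°.
Since sin(180° - C) = sin(C), the obtuse angle 150° gives the same area, so C = 30° or C = 150°.

30° or 150°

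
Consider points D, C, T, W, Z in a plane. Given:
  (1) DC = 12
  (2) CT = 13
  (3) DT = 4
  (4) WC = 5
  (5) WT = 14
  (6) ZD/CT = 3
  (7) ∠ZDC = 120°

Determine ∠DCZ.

From the given relations: ZD = 3·CT = 3·13 = 39.
Step 1: By the law of cosines on triangle CDZ: CZ² = 12² + 39² − 2·12·39·cos(120°) = 2133, so CZ ≈ 46.18.
Step 2: By the inverse law of cosines on triangle DCZ: cos(∠DCZ) = (12² + 46.18² − 39²) / (2·12·46.18) = 756/1108.43 = 0.682, so ∠DCZ = 47°.

Therefore, the measure of angle ∠DCZ = 47°.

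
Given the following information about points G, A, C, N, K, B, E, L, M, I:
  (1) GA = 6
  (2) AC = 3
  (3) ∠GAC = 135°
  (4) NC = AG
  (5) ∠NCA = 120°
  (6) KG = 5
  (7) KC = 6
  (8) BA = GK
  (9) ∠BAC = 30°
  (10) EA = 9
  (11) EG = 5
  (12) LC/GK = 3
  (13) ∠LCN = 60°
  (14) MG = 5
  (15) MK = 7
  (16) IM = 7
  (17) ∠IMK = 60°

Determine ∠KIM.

Step 1: By the law of cosines on triangle IMK: IK² = 7² + 7² − 2·7·7·cos(60°) = 49, so IK = 7.
Step 2: By the inverse law of cosines on triangle KIM: cos(∠KIM) = (7² + 7² − 7²) / (2·7·7) = 49/98 = 0.5, so ∠KIM = 60°.

Therefore, the measure of angle ∠KIM = 60°.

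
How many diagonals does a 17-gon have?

Total line segments between 17 vertices = C(17,2) = 136.
Subtract the 17 sides: 136 - 17 = 119 diagonals.

119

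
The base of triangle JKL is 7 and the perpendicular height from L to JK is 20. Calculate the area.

A triangle's area is half the area of a rectangle with the same base and height.
Area = (1/2) * 7 * 20 = 70.

70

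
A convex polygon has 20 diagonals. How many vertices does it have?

Using d = n(n - 3)/2, we solve 20 = n(n - 3)/2.
So n(n - 3) = 40.
Testing n = 8: 8 * 5 = 40 = 40. Correct.
The polygon has 8 sides.

8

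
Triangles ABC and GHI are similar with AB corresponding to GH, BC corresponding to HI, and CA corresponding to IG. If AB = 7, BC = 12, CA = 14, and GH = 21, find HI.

k = 21/7 = 3. HI = 3 * 12 = 36.

36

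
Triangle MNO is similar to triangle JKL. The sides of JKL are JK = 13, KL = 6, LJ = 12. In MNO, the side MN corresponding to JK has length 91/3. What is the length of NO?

Since the triangles are similar, the ratio of corresponding sides is constant.
Scale factor k = MN / JK = 91/3 / 13 = 7/3
NO = k * KL = 7/3 * 6 = 14

14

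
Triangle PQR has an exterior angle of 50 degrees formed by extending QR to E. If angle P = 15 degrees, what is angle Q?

The exterior angle theorem states that an exterior angle equals the sum of the two non-adjacent interior angles.
So 50 = 15 + angle Q, which gives angle Q = 50 - 15 = 35 degrees.

35 degrees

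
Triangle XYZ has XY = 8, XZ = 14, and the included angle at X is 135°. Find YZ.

By the law of cosines: YZ^2 = XY^2 + XZ^2 - 2*XY*XZ*cos(X)
YZ^2 = 8^2 + 14^2 - 2*8*14*cos(135°)
YZ^2 = 64 + 196 - 224*(-sqrt(2)/2)
YZ^2 = 112*sqrt(2) + 260
YZ = 2*sqrt(28*sqrt(2) + 65)

2*sqrt(28*sqrt(2) + 65)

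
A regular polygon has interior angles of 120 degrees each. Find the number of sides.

Each interior angle of a regular n-gon is (n - 2) * 180 / n.
Setting this equal to 120:
(n - 2) * 180 / n = 120
Each exterior angle = 180 - 120 = 60 degrees.
Since exterior angles sum to 360: n = 360 / 60 = 6.

6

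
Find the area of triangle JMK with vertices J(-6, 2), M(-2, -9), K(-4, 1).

Using the Shoelace formula for a triangle:
Area = (1/2)|x0(y1 - y2) + x1(y2 - y0) + x2(y0 - y1)|
Area = (1/2)|-6(-9 - 1) + -2(1 - 2) + -4(2 - -9)|
Area = (1/2)|60 + 2 + -44|
Area = (1/2)|18|
Area = (1/2)(18)
Area = 9

9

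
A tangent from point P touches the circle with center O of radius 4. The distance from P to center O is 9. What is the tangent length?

The tangent, radius, and line from the external point to the center form a right triangle.
The right angle is where the tangent meets the radius.
By the Pythagorean theorem: tangent² + 4² = 9²
tangent² = 81 - 16 = 65
tangent = sqrt(65)

sqrt(65)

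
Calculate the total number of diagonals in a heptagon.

Total line segments between 7 vertices = C(7,2) = 21.
Subtract the 7 sides: 21 - 7 = 14 diagonals.

14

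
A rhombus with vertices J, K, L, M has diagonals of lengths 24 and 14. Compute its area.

Area = (24 * 14) / 2 = 336 / 2 = 168

168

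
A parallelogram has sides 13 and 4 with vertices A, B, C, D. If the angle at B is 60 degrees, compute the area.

Area = 13 * 4 * sin(60°) = 52 * sqrt(3)/2 = 26*sqrt(3)

26*sqrt(3)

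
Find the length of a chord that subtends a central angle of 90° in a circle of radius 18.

Chord = 2(18) sin(45°) = 18*sqrt(2)

18*sqrt(2)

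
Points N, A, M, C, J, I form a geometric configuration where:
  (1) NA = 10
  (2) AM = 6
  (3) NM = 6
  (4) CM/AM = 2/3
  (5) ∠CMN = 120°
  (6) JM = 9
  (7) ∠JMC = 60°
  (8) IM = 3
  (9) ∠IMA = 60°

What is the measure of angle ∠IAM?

Step 1: By the law of cosines on triangle AMI: AI² = 6² + 3² − 2·6·3·cos(60°) = 27, so AI = 3·√3.
Step 2: By the inverse law of cosines on triangle IAM: cos(∠IAM) = ((3·√3)² + 6² − 3²) / (2·3·√3·6) = 54/62.35 = 0.866, so ∠IAM = 30°.

Therefore, the measure of angle ∠IAM = 30°.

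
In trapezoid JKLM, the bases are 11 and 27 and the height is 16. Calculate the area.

Area of a trapezoid = (base1 + base2) * height / 2
Area = (11 + 27) * 16 / 2
Area = 38 * 16 / 2
Area = 608 / 2
Area = 304

304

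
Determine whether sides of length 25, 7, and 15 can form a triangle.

Check the triangle inequality: 7 + 15 = 22 ≤ 25.
Since the sum of two sides does not exceed the third, no triangle can be formed.

No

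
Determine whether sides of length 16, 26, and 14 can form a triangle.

Yes.
The triangle inequality requires that the sum of any two sides exceeds the third.
Here 14 + 16 = 30 > 26, so the condition is met.

Yes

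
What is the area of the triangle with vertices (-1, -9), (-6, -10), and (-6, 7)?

Using the Shoelace formula for a triangle:
Area = (1/2)|x0(y1 - y2) + x1(y2 - y0) + x2(y0 - y1)|
Area = (1/2)|-1(-10 - 7) + -6(7 - -9) + -6(-9 - -10)|
Area = (1/2)|17 + -96 + -6|
Area = (1/2)|-85|
Area = (1/2)(85)
Area = 85/2

85/2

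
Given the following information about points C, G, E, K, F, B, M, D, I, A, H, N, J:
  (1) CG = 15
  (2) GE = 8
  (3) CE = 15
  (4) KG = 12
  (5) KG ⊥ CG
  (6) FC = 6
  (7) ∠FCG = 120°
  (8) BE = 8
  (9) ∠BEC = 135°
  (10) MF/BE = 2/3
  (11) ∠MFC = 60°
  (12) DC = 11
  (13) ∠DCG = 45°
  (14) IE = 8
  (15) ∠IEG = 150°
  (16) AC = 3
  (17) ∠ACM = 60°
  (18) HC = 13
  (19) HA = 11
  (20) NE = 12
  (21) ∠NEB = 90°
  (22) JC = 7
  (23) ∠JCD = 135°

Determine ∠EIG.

Step 1: By the law of cosines on triangle IEG: IG² = 8² + 8² − 2·8·8·cos(150°) = 238.85, so IG ≈ 15.45.
Step 2: By the inverse law of cosines on triangle EIG: cos(∠EIG) = (8² + 15.45² − 8²) / (2·8·15.45) = 238.85/247.28 = 0.9659, so ∠EIG = 15°.

Therefore, the measure of angle ∠EIG = 15°.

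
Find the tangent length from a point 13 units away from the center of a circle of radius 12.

The tangent, radius, and line from the external point to the center form a right triangle.
The right angle is where the tangent meets the radius.
By the Pythagorean theorem: tangent² + 12² = 13²
tangent² = 169 - 144 = 25
tangent = 5

5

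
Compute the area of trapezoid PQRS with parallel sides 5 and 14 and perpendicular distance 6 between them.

Area of a trapezoid = (base1 + base2) * height / 2
Area = (5 + 14) * 6 / 2
Area = 19 * 6 / 2
Area = 114 / 2
Area = 57

57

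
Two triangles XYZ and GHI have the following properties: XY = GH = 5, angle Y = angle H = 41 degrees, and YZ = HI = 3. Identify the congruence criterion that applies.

The given information provides:
XY = GH = 5, angle Y = angle H = 41 degrees, and YZ = HI = 3
This matches the SAS congruence theorem.
Two pairs of corresponding sides and the included angle are equal (Side-Angle-Side).

SAS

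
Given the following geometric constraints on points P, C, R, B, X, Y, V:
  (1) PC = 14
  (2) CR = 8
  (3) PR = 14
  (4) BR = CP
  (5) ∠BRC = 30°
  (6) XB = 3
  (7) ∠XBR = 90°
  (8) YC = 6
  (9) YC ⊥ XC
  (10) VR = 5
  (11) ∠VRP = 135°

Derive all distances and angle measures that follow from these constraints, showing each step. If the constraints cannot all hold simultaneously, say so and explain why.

The constraints are consistent.

From the given relations:
  BR = CP = 14

Step 1: From PR = 14, RV = 5, and ∠PRV = 135°, by the law of cosines:
  PV² = PR² + RV² - 2·PR·RV·cos(135°) = 196 + 25 + 98.99 = 320
  PV ≈ 17.89

Step 2: From CR = 8, RB = 14, and ∠CRB = 30°, by the law of cosines:
  CB² = CR² + RB² - 2·CR·RB·cos(30°) = 64 + 196 - 194 = 66.01
  CB ≈ 8.12

Step 3: From RB = 14, BX = 3, and ∠RBX = 90°, by the law of cosines:
  RX² = RB² + BX² - 2·RB·BX·cos(90°) = 196 + 9 - 0 = 205
  RX ≈ 14.32

Step 4: From PC = 14, PR = 14, CR = 8, by the inverse law of cosines:
  cos(∠CPR) = (PC² + PR² - CR²) / (2·PC·PR)
  ∠CPR = 33.2°

Step 5: From CP = 14, CR = 8, PR = 14, by the inverse law of cosines:
  cos(∠PCR) = (CP² + CR² - PR²) / (2·CP·CR)
  ∠PCR = 73.4°

Step 6: From RC = 8, RP = 14, CP = 14, by the inverse law of cosines:
  cos(∠CRP) = (RC² + RP² - CP²) / (2·RC·RP)
  ∠CRP = 73.4°

Step 7: From PR = 14, PV = 17.89, RV = 5, by the inverse law of cosines:
  cos(∠RPV) = (PR² + PV² - RV²) / (2·PR·PV)
  ∠RPV = 11.4°

Step 8: From CB = 8.12, CR = 8, BR = 14, by the inverse law of cosines:
  cos(∠BCR) = (CB² + CR² - BR²) / (2·CB·CR)
  ∠BCR = 120.51°

Step 9: From RB = 14, RX = 14.32, BX = 3, by the inverse law of cosines:
  cos(∠BRX) = (RB² + RX² - BX²) / (2·RB·RX)
  ∠BRX = 12.09°

Step 10: From BC = 8.12, BR = 14, CR = 8, by the inverse law of cosines:
  cos(∠CBR) = (BC² + BR² - CR²) / (2·BC·BR)
  ∠CBR = 29.49°

Step 11: From XB = 3, XR = 14.32, BR = 14, by the inverse law of cosines:
  cos(∠BXR) = (XB² + XR² - BR²) / (2·XB·XR)
  ∠BXR = 77.91°

Step 12: From VP = 17.89, VR = 5, PR = 14, by the inverse law of cosines:
  cos(∠PVR) = (VP² + VR² - PR²) / (2·VP·VR)
  ∠PVR = 33.6°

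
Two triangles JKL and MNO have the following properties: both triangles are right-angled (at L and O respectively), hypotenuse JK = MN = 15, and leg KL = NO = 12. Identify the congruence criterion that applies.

The given information provides:
both triangles are right-angled (at L and O respectively), hypotenuse JK = MN = 15, and leg KL = NO = 12
This matches the HL congruence theorem.
The hypotenuse and one leg of two right triangles are equal (Hypotenuse-Leg).

HL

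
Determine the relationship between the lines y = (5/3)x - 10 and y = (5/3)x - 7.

Slope of line 1: m1 = 5/3
Slope of line 2: m2 = 5/3
Two lines are parallel if and only if they have equal slopes (or both are vertical).
Here m1 = m2 = 5/3, confirming the lines are parallel.

Parallel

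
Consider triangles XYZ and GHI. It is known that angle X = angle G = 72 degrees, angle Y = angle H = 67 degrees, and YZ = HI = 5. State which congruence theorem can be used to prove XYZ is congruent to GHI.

The given information matches AAS: Two pairs of corresponding angles and a non-included side are equal (Angle-Angle-Side).

AAS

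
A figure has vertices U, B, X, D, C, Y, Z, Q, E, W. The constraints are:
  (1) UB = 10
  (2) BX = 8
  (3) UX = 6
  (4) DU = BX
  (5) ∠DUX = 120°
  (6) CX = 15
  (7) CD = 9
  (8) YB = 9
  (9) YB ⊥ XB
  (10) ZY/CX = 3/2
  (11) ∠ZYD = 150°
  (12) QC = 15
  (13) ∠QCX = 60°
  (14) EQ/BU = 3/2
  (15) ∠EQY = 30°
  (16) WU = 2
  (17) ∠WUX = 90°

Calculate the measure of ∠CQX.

Step 1: By the law of cosines on triangle QCX: QX² = 15² + 15² − 2·15·15·cos(60°) = 225, so QX = 15.
Step 2: By the inverse law of cosines on triangle CQX: cos(∠CQX) = (15² + 15² − 15²) / (2·15·15) = 225/450 = 0.5, so ∠CQX = 60°.

Therefore, the measure of angle ∠CQX = 60°.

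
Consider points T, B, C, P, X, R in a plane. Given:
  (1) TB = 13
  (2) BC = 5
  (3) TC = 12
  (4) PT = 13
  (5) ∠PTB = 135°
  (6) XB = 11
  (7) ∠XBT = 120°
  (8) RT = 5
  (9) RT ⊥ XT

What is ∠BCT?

Step 1: By the inverse law of cosines on triangle BCT: cos(∠BCT) = (5² + 12² − 13²) / (2·5·12) = 0/120 = 0, so ∠BCT = 90°.

Therefore, the measure of angle ∠BCT = 90°.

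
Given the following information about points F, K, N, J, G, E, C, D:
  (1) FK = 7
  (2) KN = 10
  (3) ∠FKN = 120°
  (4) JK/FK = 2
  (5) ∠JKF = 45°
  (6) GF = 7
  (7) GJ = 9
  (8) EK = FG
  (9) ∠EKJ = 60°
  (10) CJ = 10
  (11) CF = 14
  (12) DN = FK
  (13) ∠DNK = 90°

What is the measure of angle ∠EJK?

From the given relations: JK = 2·FK = 2·7 = 14; EK = FG = 7.
Step 1: By the law of cosines on triangle JKE: JE² = 14² + 7² − 2·14·7·cos(60°) = 147, so JE = 7·√3.
Step 2: By the inverse law of cosines on triangle EJK: cos(∠EJK) = ((7·√3)² + 14² − 7²) / (2·7·√3·14) = 294/339.48 = 0.866, so ∠EJK = 30°.

Therefore, the measure of angle ∠EJK = 30°.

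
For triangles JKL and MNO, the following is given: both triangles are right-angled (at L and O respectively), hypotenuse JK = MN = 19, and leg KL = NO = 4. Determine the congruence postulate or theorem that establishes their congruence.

The given information provides:
both triangles are right-angled (at L and O respectively), hypotenuse JK = MN = 19, and leg KL = NO = 4
This matches the HL congruence theorem.
The hypotenuse and one leg of two right triangles are equal (Hypotenuse-Leg).

HL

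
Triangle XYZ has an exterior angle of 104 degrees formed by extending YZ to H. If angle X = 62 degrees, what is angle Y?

By the exterior angle theorem: exterior angle = sum of remote interior angles.
104 = 62 + angle Y
angle Y = 104 - 62 = 42 degrees

42 degrees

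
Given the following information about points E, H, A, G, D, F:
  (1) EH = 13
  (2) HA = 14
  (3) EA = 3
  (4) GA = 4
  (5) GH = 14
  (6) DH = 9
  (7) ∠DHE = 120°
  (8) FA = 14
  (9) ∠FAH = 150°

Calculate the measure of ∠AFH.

Step 1: By the law of cosines on triangle FAH: FH² = 14² + 14² − 2·14·14·cos(150°) = 731.48, so FH ≈ 27.05.
Step 2: By the inverse law of cosines on triangle AFH: cos(∠AFH) = (14² + 27.05² − 14²) / (2·14·27.05) = 731.48/757.29 = 0.9659, so ∠AFH = 15°.

Therefore, the measure of angle ∠AFH = 15°.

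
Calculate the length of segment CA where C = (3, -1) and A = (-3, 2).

d = sqrt((-3 - 3)^2 + (2 - -1)^2)
d = sqrt(-6^2 + 3^2)
d = sqrt(36 + 9)
d = sqrt(45) = 3*sqrt(5)

3*sqrt(5)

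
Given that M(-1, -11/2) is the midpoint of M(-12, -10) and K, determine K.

Using the midpoint formula: M = ((x1 + x2)/2, (y1 + y2)/2)
We know M = (-1, -11/2) and M = (-12, -10)
For x: -1 = (-12 + x2)/2, so x2 = 2*-1 - -12 = 10
For y: -11/2 = (-10 + y2)/2, so y2 = 2*-11/2 - -10 = -1
K = (10, -1)

(10, -1)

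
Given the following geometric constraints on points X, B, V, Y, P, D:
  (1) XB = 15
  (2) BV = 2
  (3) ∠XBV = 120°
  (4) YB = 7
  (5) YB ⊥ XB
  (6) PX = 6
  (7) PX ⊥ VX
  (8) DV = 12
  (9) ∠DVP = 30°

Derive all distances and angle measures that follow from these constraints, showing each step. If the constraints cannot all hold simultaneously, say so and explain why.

The constraints are consistent.

Step 1: From XB = 15, BV = 2, and ∠XBV = 120°, by the law of cosines:
  XV² = XB² + BV² - 2·XB·BV·cos(120°) = 225 + 4 + 30 = 259
  XV ≈ 16.09

Step 2: From XB = 15, BY = 7, and ∠XBY = 90°, by the law of cosines:
  XY² = XB² + BY² - 2·XB·BY·cos(90°) = 225 + 49 - 0 = 274
  XY ≈ 16.55

Step 3: From VX = 16.09, XP = 6, and ∠VXP = 90°, by the law of cosines:
  VP² = VX² + XP² - 2·VX·XP·cos(90°) = 259 + 36 - 0 = 295
  VP ≈ 17.18

Step 4: From XB = 15, XV = 16.09, BV = 2, by the inverse law of cosines:
  cos(∠BXV) = (XB² + XV² - BV²) / (2·XB·XV)
  ∠BXV = 6.18°

Step 5: From XB = 15, XY = 16.55, BY = 7, by the inverse law of cosines:
  cos(∠BXY) = (XB² + XY² - BY²) / (2·XB·XY)
  ∠BXY = 25.02°

Step 6: From VB = 2, VX = 16.09, BX = 15, by the inverse law of cosines:
  cos(∠BVX) = (VB² + VX² - BX²) / (2·VB·VX)
  ∠BVX = 53.82°

Step 7: From YB = 7, YX = 16.55, BX = 15, by the inverse law of cosines:
  cos(∠BYX) = (YB² + YX² - BX²) / (2·YB·YX)
  ∠BYX = 64.98°

Step 8: From PV = 17.18, VD = 12, and ∠PVD = 30°, by the law of cosines:
  PD² = PV² + VD² - 2·PV·VD·cos(30°) = 295 + 144 - 357 = 82.01
  PD ≈ 9.06

Step 9: From VP = 17.18, VX = 16.09, PX = 6, by the inverse law of cosines:
  cos(∠PVX) = (VP² + VX² - PX²) / (2·VP·VX)
  ∠PVX = 20.45°

Step 10: From PV = 17.18, PX = 6, VX = 16.09, by the inverse law of cosines:
  cos(∠VPX) = (PV² + PX² - VX²) / (2·PV·PX)
  ∠VPX = 69.55°

Step 11: From PD = 9.06, PV = 17.18, DV = 12, by the inverse law of cosines:
  cos(∠DPV) = (PD² + PV² - DV²) / (2·PD·PV)
  ∠DPV = 41.49°

Step 12: From DP = 9.06, DV = 12, PV = 17.18, by the inverse law of cosines:
  cos(∠PDV) = (DP² + DV² - PV²) / (2·DP·DV)
  ∠PDV = 108.51°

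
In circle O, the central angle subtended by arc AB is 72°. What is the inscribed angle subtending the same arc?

By the inscribed angle theorem, the inscribed angle is half the central angle.
Inscribed angle = 72° / 2 = 36°

36°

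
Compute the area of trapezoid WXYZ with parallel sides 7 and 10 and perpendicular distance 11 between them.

A trapezoid's area equals the midsegment times the height.
The midsegment is (7 + 10) / 2 = 17/2.
Area = 17/2 * 11 = 187/2.

187/2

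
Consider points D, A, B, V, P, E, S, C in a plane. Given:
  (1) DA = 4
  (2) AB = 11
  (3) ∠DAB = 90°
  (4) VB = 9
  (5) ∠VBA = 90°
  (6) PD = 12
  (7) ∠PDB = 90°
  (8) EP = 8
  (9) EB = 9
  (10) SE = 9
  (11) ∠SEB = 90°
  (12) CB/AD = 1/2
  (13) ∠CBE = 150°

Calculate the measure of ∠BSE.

Step 1: By the law of cosines on triangle SEB: SB² = 9² + 9² − 2·9·9·cos(90°) = 162, so SB = 9·√2.
Step 2: By the inverse law of cosines on triangle BSE: cos(∠BSE) = ((9·√2)² + 9² − 9²) / (2·9·√2·9) = 162/229.1 = 0.7071, so ∠BSE = 45°.

Therefore, the measure of angle ∠BSE = 45°.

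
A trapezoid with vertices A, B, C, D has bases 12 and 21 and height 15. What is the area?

Area of a trapezoid = (base1 + base2) * height / 2
Area = (12 + 21) * 15 / 2
Area = 33 * 15 / 2
Area = 495 / 2
Area = 495/2

495/2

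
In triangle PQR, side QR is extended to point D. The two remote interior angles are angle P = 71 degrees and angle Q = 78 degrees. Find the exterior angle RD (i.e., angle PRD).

By the exterior angle theorem, an exterior angle of a triangle equals the sum of the two remote interior angles.
Exterior angle = angle P + angle Q
Exterior angle = 71 + 78 = 149 degrees

149 degrees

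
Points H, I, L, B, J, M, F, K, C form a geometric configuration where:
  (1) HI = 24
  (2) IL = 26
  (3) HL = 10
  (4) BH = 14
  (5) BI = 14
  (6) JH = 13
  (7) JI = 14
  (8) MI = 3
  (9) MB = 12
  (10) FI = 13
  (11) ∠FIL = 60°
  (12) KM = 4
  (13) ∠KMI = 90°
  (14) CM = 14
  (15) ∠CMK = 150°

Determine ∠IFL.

Step 1: By the law of cosines on triangle FIL: FL² = 13² + 26² − 2·13·26·cos(60°) = 507, so FL = 13·√3.
Step 2: By the inverse law of cosines on triangle IFL: cos(∠IFL) = (13² + (13·√3)² − 26²) / (2·13·13·√3) = 0/585.43 = 0, so ∠IFL = 90°.

Therefore, the measure of angle ∠IFL = 90°.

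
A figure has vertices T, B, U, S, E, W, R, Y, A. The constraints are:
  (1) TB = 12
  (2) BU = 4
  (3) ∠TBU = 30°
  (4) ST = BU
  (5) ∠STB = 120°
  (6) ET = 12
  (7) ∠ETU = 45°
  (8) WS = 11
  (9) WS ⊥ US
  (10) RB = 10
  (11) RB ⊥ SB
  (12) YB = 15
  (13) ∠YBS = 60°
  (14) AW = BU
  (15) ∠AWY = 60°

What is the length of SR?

From the given relations: ST = BU = 4.
Step 1: By the law of cosines on triangle BTS: BS² = 12² + 4² − 2·12·4·cos(120°) = 208, so BS = 4·√13.
Step 2: By the law of cosines on triangle SBR: SR² = (4·√13)² + 10² − 2·4·√13·10·cos(90°) = 308, so SR = 2·√77.

Therefore, the length of SR = 2·√77.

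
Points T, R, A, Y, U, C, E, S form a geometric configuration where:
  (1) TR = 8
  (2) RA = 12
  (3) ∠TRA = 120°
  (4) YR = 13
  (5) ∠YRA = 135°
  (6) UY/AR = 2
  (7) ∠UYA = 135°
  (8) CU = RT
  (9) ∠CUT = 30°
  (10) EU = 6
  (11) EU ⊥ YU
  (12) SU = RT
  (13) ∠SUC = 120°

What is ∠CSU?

From the given relations: SU = RT = 8; CU = RT = 8.
Step 1: By the law of cosines on triangle SUC: SC² = 8² + 8² − 2·8·8·cos(120°) = 192, so SC = 8·√3.
Step 2: By the inverse law of cosines on triangle CSU: cos(∠CSU) = ((8·√3)² + 8² − 8²) / (2·8·√3·8) = 192/221.7 = 0.866, so ∠CSU = 30°.

Therefore, the measure of angle ∠CSU = 30°.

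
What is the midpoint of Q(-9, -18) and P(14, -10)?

The midpoint is the point halfway along the segment.
Move half the horizontal distance: -9 + (14 - -9)/2 = -9 + 23/2 = 5/2
Move half the vertical distance: -18 + (-10 - -18)/2 = -18 + 8/2 = -14
Midpoint = (5/2, -14)

(5/2, -14)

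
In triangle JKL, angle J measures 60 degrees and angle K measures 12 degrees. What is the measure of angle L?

Let angle L = x. Then 60 + 12 + x = 180.
x = 180 - 72 = 108 degrees.

108 degrees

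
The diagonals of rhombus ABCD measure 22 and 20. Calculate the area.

Area = (22 * 20) / 2 = 440 / 2 = 220

220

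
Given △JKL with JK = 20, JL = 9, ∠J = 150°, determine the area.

When two sides and the included angle are known, the area formula is (1/2)ab sin(C).
The height from one side to the opposite vertex is 9 sin(150°) = 9/2.
Area = (1/2) * 20 * 9/2 = 45.

45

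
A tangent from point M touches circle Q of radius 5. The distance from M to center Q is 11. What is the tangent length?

The tangent, radius, and line from the external point to the center form a right triangle.
The right angle is where the tangent meets the radius.
By the Pythagorean theorem: tangent² + 5² = 11²
tangent² = 121 - 25 = 96
tangent = 4*sqrt(6)

4*sqrt(6)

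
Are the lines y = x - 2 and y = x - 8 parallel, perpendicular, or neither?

Slope of line 1: m1 = 1
Slope of line 2: m2 = 1
Since m1 = m2 = 1, the lines are parallel.

Parallel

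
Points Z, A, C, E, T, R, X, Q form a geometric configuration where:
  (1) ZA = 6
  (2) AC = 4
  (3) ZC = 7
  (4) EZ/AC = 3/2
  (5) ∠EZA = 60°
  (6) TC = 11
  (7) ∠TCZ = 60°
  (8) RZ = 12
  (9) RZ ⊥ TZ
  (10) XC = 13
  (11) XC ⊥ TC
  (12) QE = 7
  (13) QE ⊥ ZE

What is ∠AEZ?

From the given relations: EZ = 3/2·AC = 3/2·4 = 6.
Step 1: By the law of cosines on triangle EZA: EA² = 6² + 6² − 2·6·6·cos(60°) = 36, so EA = 6.
Step 2: By the inverse law of cosines on triangle AEZ: cos(∠AEZ) = (6² + 6² − 6²) / (2·6·6) = 36/72 = 0.5, so ∠AEZ = 60°.

Therefore, the measure of angle ∠AEZ = 60°.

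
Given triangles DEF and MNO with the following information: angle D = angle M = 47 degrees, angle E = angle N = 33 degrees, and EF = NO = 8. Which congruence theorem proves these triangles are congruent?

The given information provides:
angle D = angle M = 47 degrees, angle E = angle N = 33 degrees, and EF = NO = 8
This matches the AAS congruence theorem.
Two pairs of corresponding angles and a non-included side are equal (Angle-Angle-Side).

AAS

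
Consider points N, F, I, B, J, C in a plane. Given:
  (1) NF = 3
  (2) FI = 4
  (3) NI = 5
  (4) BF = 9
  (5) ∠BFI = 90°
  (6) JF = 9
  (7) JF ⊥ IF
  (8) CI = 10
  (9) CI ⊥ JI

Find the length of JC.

Step 1: By the law of cosines on triangle JFI: JI² = 9² + 4² − 2·9·4·cos(90°) = 97, so JI = √97.
Step 2: By the law of cosines on triangle JIC: JC² = √97² + 10² − 2·√97·10·cos(90°) = 197, so JC = √197.

Therefore, the length of JC = √197.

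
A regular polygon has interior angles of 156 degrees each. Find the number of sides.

The exterior angle is the supplement of the interior angle: 180 - 156 = 24 degrees.
Since the exterior angles of any convex polygon sum to 360 degrees, the number of sides is 360 / 24 = 15.

15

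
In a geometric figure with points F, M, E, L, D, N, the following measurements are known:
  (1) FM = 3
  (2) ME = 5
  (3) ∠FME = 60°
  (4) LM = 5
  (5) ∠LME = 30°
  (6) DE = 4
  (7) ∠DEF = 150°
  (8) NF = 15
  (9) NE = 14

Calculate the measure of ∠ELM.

Step 1: By the law of cosines on triangle LME: LE² = 5² + 5² − 2·5·5·cos(30°) = 6.7, so LE ≈ 2.59.
Step 2: By the inverse law of cosines on triangle ELM: cos(∠ELM) = (2.59² + 5² − 5²) / (2·2.59·5) = 6.7/25.88 = 0.2588, so ∠ELM = 75°.

Therefore, the measure of angle ∠ELM = 75°.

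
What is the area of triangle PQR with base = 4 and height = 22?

A triangle's area is half the area of a rectangle with the same base and height.
Area = (1/2) * 4 * 22 = 44.

44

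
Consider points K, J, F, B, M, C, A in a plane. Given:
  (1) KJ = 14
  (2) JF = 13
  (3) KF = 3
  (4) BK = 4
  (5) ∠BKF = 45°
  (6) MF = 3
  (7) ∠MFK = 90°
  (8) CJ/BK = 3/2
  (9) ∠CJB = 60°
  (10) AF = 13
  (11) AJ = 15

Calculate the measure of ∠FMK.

Step 1: By the law of cosines on triangle MFK: MK² = 3² + 3² − 2·3·3·cos(90°) = 18, so MK = 3·√2.
Step 2: By the inverse law of cosines on triangle FMK: cos(∠FMK) = (3² + (3·√2)² − 3²) / (2·3·3·√2) = 18/25.46 = 0.7071, so ∠FMK = 45°.

Therefore, the measure of angle ∠FMK = 45°.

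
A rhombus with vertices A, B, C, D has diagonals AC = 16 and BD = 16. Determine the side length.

The diagonals of a rhombus bisect each other at right angles.
Half-diagonals: 16/2 = 8 and 16/2 = 8
side = sqrt(8^2 + 8^2)
side = sqrt(64 + 64)
side = sqrt(128) = 8*sqrt(2)

8*sqrt(2)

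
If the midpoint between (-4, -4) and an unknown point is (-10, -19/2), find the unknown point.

Using the midpoint formula: M = ((x1 + x2)/2, (y1 + y2)/2)
We know M = (-10, -19/2) and J = (-4, -4)
For x: -10 = (-4 + x2)/2, so x2 = 2*-10 - -4 = -16
For y: -19/2 = (-4 + y2)/2, so y2 = 2*-19/2 - -4 = -15
M = (-16, -15)

(-16, -15)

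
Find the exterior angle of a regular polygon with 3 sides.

Each exterior angle of a regular n-gon is 360 / n.
For n = 3: 360 / 3 = 120 degrees.

120 degrees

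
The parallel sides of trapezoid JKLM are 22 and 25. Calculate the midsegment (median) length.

The midsegment of a trapezoid = (base1 + base2) / 2
midsegment = (22 + 25) / 2
midsegment = 47 / 2
midsegment = 47/2

47/2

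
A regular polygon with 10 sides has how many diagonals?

Each of the 10 vertices connects to 7 non-adjacent vertices via diagonals.
Total connections = 10 × 7 = 70, but each diagonal is counted twice.
Number of diagonals = 70 / 2 = 35.

35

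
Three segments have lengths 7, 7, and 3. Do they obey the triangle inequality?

For three segments to close into a triangle, no single side can be as long as the other two combined.
The longest side is 7, and 3 + 7 = 10 > 7.
A triangle can be formed.

Yes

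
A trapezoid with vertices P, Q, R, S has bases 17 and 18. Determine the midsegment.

The midsegment of a trapezoid = (base1 + base2) / 2
midsegment = (17 + 18) / 2
midsegment = 35 / 2
midsegment = 35/2

35/2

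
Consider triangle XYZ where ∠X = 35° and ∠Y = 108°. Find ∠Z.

angle Z = 180 - 35 - 108 = 37 degrees.

37 degrees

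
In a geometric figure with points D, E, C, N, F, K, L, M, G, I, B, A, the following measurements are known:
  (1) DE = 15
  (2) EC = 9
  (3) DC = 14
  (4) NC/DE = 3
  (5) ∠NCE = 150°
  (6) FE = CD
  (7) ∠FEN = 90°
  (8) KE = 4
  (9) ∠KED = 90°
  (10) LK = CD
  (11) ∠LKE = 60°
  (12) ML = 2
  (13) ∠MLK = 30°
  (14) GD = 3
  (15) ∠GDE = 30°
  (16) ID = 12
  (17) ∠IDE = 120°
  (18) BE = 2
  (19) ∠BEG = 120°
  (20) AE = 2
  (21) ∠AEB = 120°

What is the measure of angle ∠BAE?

Step 1: By the law of cosines on triangle AEB: AB² = 2² + 2² − 2·2·2·cos(120°) = 12, so AB = 2·√3.
Step 2: By the inverse law of cosines on triangle BAE: cos(∠BAE) = ((2·√3)² + 2² − 2²) / (2·2·√3·2) = 12/13.86 = 0.866, so ∠BAE = 30°.

Therefore, the measure of angle ∠BAE = 30°.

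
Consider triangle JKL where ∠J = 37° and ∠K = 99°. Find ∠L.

By the triangle angle sum property, the three interior angles of any triangle add up to 180°.
We know angle J = 37° and angle K = 99°, so their sum is 136°.
Therefore angle L = 180° - 136° = 44°.

44 degrees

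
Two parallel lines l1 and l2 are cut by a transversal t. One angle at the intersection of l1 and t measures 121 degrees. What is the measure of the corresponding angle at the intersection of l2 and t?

Corresponding angles are equal: 121 degrees.

121 degrees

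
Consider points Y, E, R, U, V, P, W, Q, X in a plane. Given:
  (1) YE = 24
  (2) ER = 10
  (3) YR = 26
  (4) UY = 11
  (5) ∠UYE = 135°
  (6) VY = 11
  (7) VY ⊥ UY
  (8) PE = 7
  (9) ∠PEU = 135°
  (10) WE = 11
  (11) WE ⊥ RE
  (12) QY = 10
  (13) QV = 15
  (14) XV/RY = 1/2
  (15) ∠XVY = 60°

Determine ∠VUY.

Step 1: By the law of cosines on triangle UYV: UV² = 11² + 11² − 2·11·11·cos(90°) = 242, so UV = 11·√2.
Step 2: By the inverse law of cosines on triangle VUY: cos(∠VUY) = ((11·√2)² + 11² − 11²) / (2·11·√2·11) = 242/342.24 = 0.7071, so ∠VUY = 45°.

Therefore, the measure of angle ∠VUY = 45°.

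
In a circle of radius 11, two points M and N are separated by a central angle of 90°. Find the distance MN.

Chord length = 2r sin(θ/2)
= 2 × 11 × sin(90°/2)
= 2 × 11 × sin(45°)
= 11*sqrt(2)

11*sqrt(2)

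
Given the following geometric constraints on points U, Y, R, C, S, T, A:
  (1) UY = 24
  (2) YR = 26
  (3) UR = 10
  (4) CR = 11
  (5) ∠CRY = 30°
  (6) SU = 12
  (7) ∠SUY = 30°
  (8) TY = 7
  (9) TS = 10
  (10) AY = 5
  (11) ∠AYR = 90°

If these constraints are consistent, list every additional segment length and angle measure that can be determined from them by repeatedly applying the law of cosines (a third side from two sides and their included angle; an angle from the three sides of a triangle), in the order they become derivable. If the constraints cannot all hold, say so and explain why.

The constraints are consistent. Derivable facts, in order:
After 1 step:
- RA ≈ 26.48
- YC ≈ 17.37
- YS ≈ 14.87
- ∠RUY = 90°
- ∠RYU = 22.62°
- ∠URY = 67.38°
After 2 steps:
- ∠ARY = 10.89°
- ∠CYR = 18.46°
- ∠RAY = 79.11°
- ∠RCY = 131.54°
- ∠STY = 121.03°
- ∠SYT = 35.18°
- ∠SYU = 23.79°
- ∠TSY = 23.79°
- ∠USY = 126.21°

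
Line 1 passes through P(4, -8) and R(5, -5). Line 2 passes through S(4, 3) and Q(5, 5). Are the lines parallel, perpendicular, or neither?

Slope of line 1: m1 = (-5 - -8)/(5 - 4) = 3/1 = 3
Slope of line 2: m2 = (5 - 3)/(5 - 4) = 2/1 = 2
m1 != m2 and m1*m2 = 6 != -1. Neither.

Neither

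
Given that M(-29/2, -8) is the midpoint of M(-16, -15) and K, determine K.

Using the midpoint formula: M = ((x1 + x2)/2, (y1 + y2)/2)
We know M = (-29/2, -8) and M = (-16, -15)
For x: -29/2 = (-16 + x2)/2, so x2 = 2*-29/2 - -16 = -13
For y: -8 = (-15 + y2)/2, so y2 = 2*-8 - -15 = -1
K = (-13, -1)

(-13, -1)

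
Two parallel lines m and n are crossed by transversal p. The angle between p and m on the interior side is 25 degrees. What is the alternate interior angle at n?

Alternate interior angles are equal: 25 degrees.

25 degrees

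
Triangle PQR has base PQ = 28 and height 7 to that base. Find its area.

Area = (1/2)(28)(7) = 98

98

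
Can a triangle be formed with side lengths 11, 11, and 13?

Yes.
The triangle inequality requires that the sum of any two sides exceeds the third.
Here 11 + 11 = 22 > 13, so the condition is met.

Yes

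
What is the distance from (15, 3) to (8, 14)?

d = sqrt((-7)^2 + (11)^2) = sqrt(170)

sqrt(170)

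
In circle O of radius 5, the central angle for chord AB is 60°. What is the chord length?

Drop a perpendicular from the center to the chord, bisecting both the chord and the central angle.
Each half-chord = r sin(θ/2) = 5 sin(30°).
The full chord = 2 × 5 × sin(30°) = 5.

5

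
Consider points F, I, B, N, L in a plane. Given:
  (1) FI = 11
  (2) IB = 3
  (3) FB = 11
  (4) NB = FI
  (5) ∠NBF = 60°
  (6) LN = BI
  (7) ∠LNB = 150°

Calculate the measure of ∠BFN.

From the given relations: NB = FI = 11.
Step 1: By the law of cosines on triangle FBN: FN² = 11² + 11² − 2·11·11·cos(60°) = 121, so FN = 11.
Step 2: By the inverse law of cosines on triangle BFN: cos(∠BFN) = (11² + 11² − 11²) / (2·11·11) = 121/242 = 0.5, so ∠BFN = 60°.

Therefore, the measure of angle ∠BFN = 60°.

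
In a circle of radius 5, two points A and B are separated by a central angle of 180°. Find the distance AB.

Chord length = 2r sin(θ/2)
= 2 × 5 × sin(180°/2)
= 2 × 5 × sin(90°)
= 10

10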